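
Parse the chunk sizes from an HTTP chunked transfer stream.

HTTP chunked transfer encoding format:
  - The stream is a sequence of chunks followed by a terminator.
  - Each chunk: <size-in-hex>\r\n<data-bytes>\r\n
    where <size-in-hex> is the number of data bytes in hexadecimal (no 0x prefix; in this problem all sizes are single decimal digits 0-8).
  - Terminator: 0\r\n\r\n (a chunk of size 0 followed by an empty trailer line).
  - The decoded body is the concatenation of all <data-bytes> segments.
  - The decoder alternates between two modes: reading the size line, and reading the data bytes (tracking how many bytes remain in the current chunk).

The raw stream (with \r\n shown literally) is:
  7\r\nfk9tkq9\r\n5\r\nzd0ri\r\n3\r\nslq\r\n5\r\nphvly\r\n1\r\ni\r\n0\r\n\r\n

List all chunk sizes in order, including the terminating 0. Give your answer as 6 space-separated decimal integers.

Answer: 7 5 3 5 1 0

Derivation:
Chunk 1: stream[0..1]='7' size=0x7=7, data at stream[3..10]='fk9tkq9' -> body[0..7], body so far='fk9tkq9'
Chunk 2: stream[12..13]='5' size=0x5=5, data at stream[15..20]='zd0ri' -> body[7..12], body so far='fk9tkq9zd0ri'
Chunk 3: stream[22..23]='3' size=0x3=3, data at stream[25..28]='slq' -> body[12..15], body so far='fk9tkq9zd0rislq'
Chunk 4: stream[30..31]='5' size=0x5=5, data at stream[33..38]='phvly' -> body[15..20], body so far='fk9tkq9zd0rislqphvly'
Chunk 5: stream[40..41]='1' size=0x1=1, data at stream[43..44]='i' -> body[20..21], body so far='fk9tkq9zd0rislqphvlyi'
Chunk 6: stream[46..47]='0' size=0 (terminator). Final body='fk9tkq9zd0rislqphvlyi' (21 bytes)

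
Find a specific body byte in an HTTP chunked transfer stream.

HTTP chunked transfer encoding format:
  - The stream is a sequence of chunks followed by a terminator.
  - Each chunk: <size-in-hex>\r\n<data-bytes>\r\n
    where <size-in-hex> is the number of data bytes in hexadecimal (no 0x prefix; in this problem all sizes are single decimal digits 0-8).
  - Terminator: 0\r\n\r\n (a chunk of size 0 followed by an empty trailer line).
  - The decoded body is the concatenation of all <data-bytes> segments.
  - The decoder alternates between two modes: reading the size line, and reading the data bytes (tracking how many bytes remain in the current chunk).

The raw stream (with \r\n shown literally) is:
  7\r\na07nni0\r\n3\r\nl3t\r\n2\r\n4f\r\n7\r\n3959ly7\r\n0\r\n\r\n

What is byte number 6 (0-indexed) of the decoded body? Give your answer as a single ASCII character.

Answer: 0

Derivation:
Chunk 1: stream[0..1]='7' size=0x7=7, data at stream[3..10]='a07nni0' -> body[0..7], body so far='a07nni0'
Chunk 2: stream[12..13]='3' size=0x3=3, data at stream[15..18]='l3t' -> body[7..10], body so far='a07nni0l3t'
Chunk 3: stream[20..21]='2' size=0x2=2, data at stream[23..25]='4f' -> body[10..12], body so far='a07nni0l3t4f'
Chunk 4: stream[27..28]='7' size=0x7=7, data at stream[30..37]='3959ly7' -> body[12..19], body so far='a07nni0l3t4f3959ly7'
Chunk 5: stream[39..40]='0' size=0 (terminator). Final body='a07nni0l3t4f3959ly7' (19 bytes)
Body byte 6 = '0'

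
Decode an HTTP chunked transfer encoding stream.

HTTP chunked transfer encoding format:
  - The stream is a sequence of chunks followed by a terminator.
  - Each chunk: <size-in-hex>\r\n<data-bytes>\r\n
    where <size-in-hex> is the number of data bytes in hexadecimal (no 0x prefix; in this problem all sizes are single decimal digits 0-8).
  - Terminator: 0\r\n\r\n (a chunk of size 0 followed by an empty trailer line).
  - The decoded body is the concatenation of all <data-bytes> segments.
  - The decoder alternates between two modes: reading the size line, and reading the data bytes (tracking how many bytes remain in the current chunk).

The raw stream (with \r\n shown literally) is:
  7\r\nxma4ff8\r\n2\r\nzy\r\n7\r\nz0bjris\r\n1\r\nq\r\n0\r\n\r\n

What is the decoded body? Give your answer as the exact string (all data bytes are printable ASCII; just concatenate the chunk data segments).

Chunk 1: stream[0..1]='7' size=0x7=7, data at stream[3..10]='xma4ff8' -> body[0..7], body so far='xma4ff8'
Chunk 2: stream[12..13]='2' size=0x2=2, data at stream[15..17]='zy' -> body[7..9], body so far='xma4ff8zy'
Chunk 3: stream[19..20]='7' size=0x7=7, data at stream[22..29]='z0bjris' -> body[9..16], body so far='xma4ff8zyz0bjris'
Chunk 4: stream[31..32]='1' size=0x1=1, data at stream[34..35]='q' -> body[16..17], body so far='xma4ff8zyz0bjrisq'
Chunk 5: stream[37..38]='0' size=0 (terminator). Final body='xma4ff8zyz0bjrisq' (17 bytes)

Answer: xma4ff8zyz0bjrisq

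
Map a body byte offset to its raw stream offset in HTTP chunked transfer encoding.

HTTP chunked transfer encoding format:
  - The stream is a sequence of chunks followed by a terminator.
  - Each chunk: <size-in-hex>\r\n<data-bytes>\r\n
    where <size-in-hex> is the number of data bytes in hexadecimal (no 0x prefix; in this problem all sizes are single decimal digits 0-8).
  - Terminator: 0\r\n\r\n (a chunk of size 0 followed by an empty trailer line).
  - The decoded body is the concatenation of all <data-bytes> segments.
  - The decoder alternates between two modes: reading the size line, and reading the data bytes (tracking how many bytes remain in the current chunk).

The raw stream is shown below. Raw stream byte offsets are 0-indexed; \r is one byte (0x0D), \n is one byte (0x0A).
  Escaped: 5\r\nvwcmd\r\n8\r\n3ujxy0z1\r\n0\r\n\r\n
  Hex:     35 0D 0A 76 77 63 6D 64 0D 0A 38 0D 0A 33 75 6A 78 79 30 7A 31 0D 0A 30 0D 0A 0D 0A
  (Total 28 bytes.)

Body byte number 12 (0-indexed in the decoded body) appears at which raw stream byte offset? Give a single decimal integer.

Answer: 20

Derivation:
Chunk 1: stream[0..1]='5' size=0x5=5, data at stream[3..8]='vwcmd' -> body[0..5], body so far='vwcmd'
Chunk 2: stream[10..11]='8' size=0x8=8, data at stream[13..21]='3ujxy0z1' -> body[5..13], body so far='vwcmd3ujxy0z1'
Chunk 3: stream[23..24]='0' size=0 (terminator). Final body='vwcmd3ujxy0z1' (13 bytes)
Body byte 12 at stream offset 20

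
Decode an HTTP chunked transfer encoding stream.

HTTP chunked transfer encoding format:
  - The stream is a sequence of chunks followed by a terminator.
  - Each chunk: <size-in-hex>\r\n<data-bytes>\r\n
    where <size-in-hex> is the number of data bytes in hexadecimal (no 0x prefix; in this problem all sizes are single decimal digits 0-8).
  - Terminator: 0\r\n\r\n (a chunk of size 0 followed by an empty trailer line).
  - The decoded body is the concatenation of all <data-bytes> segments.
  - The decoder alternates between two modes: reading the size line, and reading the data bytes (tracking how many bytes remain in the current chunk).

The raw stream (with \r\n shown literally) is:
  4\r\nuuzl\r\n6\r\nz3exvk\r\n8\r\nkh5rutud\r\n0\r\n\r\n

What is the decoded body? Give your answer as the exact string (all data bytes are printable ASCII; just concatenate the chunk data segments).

Chunk 1: stream[0..1]='4' size=0x4=4, data at stream[3..7]='uuzl' -> body[0..4], body so far='uuzl'
Chunk 2: stream[9..10]='6' size=0x6=6, data at stream[12..18]='z3exvk' -> body[4..10], body so far='uuzlz3exvk'
Chunk 3: stream[20..21]='8' size=0x8=8, data at stream[23..31]='kh5rutud' -> body[10..18], body so far='uuzlz3exvkkh5rutud'
Chunk 4: stream[33..34]='0' size=0 (terminator). Final body='uuzlz3exvkkh5rutud' (18 bytes)

Answer: uuzlz3exvkkh5rutud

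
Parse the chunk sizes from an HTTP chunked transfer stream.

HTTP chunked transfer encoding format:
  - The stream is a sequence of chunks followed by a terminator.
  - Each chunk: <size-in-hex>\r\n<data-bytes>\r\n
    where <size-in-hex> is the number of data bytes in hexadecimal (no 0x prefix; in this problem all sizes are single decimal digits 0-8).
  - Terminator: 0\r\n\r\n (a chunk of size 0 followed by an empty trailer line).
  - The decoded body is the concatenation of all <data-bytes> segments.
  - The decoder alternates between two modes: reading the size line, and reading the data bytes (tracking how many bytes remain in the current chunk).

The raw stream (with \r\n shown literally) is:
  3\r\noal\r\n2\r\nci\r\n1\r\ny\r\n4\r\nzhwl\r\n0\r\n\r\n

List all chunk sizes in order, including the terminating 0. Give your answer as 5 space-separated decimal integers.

Answer: 3 2 1 4 0

Derivation:
Chunk 1: stream[0..1]='3' size=0x3=3, data at stream[3..6]='oal' -> body[0..3], body so far='oal'
Chunk 2: stream[8..9]='2' size=0x2=2, data at stream[11..13]='ci' -> body[3..5], body so far='oalci'
Chunk 3: stream[15..16]='1' size=0x1=1, data at stream[18..19]='y' -> body[5..6], body so far='oalciy'
Chunk 4: stream[21..22]='4' size=0x4=4, data at stream[24..28]='zhwl' -> body[6..10], body so far='oalciyzhwl'
Chunk 5: stream[30..31]='0' size=0 (terminator). Final body='oalciyzhwl' (10 bytes)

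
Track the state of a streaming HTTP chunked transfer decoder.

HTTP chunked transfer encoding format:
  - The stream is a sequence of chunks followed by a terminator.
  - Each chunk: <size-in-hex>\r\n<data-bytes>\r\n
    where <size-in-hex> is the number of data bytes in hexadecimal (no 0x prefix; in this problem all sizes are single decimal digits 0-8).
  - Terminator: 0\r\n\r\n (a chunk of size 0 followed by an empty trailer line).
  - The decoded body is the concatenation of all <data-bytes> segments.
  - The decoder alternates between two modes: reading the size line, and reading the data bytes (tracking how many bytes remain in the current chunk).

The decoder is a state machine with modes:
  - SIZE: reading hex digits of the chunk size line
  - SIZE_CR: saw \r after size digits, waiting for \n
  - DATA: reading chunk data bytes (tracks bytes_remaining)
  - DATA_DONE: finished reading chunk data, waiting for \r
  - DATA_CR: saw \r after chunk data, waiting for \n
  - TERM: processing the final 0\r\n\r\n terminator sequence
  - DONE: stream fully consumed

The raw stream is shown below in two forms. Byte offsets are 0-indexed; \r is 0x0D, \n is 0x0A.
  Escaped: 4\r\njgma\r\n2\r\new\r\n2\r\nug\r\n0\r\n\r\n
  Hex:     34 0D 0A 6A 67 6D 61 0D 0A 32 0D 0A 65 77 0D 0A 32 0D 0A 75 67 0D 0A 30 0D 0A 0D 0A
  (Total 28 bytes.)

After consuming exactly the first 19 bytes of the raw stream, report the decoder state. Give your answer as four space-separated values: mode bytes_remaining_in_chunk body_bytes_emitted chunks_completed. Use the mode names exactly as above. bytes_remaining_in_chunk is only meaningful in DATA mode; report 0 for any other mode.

Answer: DATA 2 6 2

Derivation:
Byte 0 = '4': mode=SIZE remaining=0 emitted=0 chunks_done=0
Byte 1 = 0x0D: mode=SIZE_CR remaining=0 emitted=0 chunks_done=0
Byte 2 = 0x0A: mode=DATA remaining=4 emitted=0 chunks_done=0
Byte 3 = 'j': mode=DATA remaining=3 emitted=1 chunks_done=0
Byte 4 = 'g': mode=DATA remaining=2 emitted=2 chunks_done=0
Byte 5 = 'm': mode=DATA remaining=1 emitted=3 chunks_done=0
Byte 6 = 'a': mode=DATA_DONE remaining=0 emitted=4 chunks_done=0
Byte 7 = 0x0D: mode=DATA_CR remaining=0 emitted=4 chunks_done=0
Byte 8 = 0x0A: mode=SIZE remaining=0 emitted=4 chunks_done=1
Byte 9 = '2': mode=SIZE remaining=0 emitted=4 chunks_done=1
Byte 10 = 0x0D: mode=SIZE_CR remaining=0 emitted=4 chunks_done=1
Byte 11 = 0x0A: mode=DATA remaining=2 emitted=4 chunks_done=1
Byte 12 = 'e': mode=DATA remaining=1 emitted=5 chunks_done=1
Byte 13 = 'w': mode=DATA_DONE remaining=0 emitted=6 chunks_done=1
Byte 14 = 0x0D: mode=DATA_CR remaining=0 emitted=6 chunks_done=1
Byte 15 = 0x0A: mode=SIZE remaining=0 emitted=6 chunks_done=2
Byte 16 = '2': mode=SIZE remaining=0 emitted=6 chunks_done=2
Byte 17 = 0x0D: mode=SIZE_CR remaining=0 emitted=6 chunks_done=2
Byte 18 = 0x0A: mode=DATA remaining=2 emitted=6 chunks_done=2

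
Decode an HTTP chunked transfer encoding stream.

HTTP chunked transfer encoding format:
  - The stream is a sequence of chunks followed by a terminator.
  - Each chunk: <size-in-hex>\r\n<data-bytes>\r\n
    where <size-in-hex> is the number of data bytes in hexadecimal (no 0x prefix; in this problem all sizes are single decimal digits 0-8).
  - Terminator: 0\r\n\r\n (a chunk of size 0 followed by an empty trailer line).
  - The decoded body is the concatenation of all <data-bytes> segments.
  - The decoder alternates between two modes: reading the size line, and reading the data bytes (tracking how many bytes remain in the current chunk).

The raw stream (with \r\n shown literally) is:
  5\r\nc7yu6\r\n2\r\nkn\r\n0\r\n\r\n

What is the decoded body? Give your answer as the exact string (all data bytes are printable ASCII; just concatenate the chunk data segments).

Chunk 1: stream[0..1]='5' size=0x5=5, data at stream[3..8]='c7yu6' -> body[0..5], body so far='c7yu6'
Chunk 2: stream[10..11]='2' size=0x2=2, data at stream[13..15]='kn' -> body[5..7], body so far='c7yu6kn'
Chunk 3: stream[17..18]='0' size=0 (terminator). Final body='c7yu6kn' (7 bytes)

Answer: c7yu6kn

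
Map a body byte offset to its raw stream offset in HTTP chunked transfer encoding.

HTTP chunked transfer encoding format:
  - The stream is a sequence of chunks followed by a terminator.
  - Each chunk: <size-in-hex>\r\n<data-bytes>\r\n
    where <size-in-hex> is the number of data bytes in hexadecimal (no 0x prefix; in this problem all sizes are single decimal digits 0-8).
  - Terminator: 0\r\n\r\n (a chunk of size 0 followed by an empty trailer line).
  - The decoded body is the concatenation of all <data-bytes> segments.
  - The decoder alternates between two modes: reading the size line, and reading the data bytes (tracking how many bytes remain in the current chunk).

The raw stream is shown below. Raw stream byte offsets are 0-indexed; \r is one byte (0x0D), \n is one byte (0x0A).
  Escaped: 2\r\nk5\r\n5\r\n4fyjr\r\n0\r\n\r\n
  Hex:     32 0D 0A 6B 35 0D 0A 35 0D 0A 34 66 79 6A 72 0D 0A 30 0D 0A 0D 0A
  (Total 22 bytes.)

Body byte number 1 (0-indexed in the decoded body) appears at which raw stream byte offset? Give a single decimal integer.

Chunk 1: stream[0..1]='2' size=0x2=2, data at stream[3..5]='k5' -> body[0..2], body so far='k5'
Chunk 2: stream[7..8]='5' size=0x5=5, data at stream[10..15]='4fyjr' -> body[2..7], body so far='k54fyjr'
Chunk 3: stream[17..18]='0' size=0 (terminator). Final body='k54fyjr' (7 bytes)
Body byte 1 at stream offset 4

Answer: 4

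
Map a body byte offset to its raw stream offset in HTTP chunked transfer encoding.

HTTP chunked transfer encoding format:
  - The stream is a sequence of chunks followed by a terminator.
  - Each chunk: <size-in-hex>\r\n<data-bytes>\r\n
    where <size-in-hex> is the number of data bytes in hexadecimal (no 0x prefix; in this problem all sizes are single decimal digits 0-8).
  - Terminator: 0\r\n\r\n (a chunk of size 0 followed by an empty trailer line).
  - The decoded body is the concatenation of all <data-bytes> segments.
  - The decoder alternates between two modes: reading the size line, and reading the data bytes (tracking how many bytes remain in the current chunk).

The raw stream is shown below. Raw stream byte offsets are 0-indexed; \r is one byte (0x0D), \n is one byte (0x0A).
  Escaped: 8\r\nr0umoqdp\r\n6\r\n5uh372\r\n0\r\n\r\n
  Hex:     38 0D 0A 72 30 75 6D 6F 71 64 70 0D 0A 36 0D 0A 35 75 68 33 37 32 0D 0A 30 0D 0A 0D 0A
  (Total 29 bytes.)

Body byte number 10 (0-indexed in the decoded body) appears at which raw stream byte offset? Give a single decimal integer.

Chunk 1: stream[0..1]='8' size=0x8=8, data at stream[3..11]='r0umoqdp' -> body[0..8], body so far='r0umoqdp'
Chunk 2: stream[13..14]='6' size=0x6=6, data at stream[16..22]='5uh372' -> body[8..14], body so far='r0umoqdp5uh372'
Chunk 3: stream[24..25]='0' size=0 (terminator). Final body='r0umoqdp5uh372' (14 bytes)
Body byte 10 at stream offset 18

Answer: 18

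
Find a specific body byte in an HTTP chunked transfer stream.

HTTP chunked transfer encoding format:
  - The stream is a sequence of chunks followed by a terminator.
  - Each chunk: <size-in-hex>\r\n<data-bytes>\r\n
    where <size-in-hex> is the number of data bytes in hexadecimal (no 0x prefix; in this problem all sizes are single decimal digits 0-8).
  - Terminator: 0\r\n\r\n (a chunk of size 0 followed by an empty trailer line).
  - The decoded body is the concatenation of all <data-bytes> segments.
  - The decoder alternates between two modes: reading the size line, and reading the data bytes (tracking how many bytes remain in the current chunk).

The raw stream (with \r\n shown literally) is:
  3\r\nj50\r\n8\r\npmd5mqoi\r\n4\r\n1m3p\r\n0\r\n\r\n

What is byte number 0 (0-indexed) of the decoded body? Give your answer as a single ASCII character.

Answer: j

Derivation:
Chunk 1: stream[0..1]='3' size=0x3=3, data at stream[3..6]='j50' -> body[0..3], body so far='j50'
Chunk 2: stream[8..9]='8' size=0x8=8, data at stream[11..19]='pmd5mqoi' -> body[3..11], body so far='j50pmd5mqoi'
Chunk 3: stream[21..22]='4' size=0x4=4, data at stream[24..28]='1m3p' -> body[11..15], body so far='j50pmd5mqoi1m3p'
Chunk 4: stream[30..31]='0' size=0 (terminator). Final body='j50pmd5mqoi1m3p' (15 bytes)
Body byte 0 = 'j'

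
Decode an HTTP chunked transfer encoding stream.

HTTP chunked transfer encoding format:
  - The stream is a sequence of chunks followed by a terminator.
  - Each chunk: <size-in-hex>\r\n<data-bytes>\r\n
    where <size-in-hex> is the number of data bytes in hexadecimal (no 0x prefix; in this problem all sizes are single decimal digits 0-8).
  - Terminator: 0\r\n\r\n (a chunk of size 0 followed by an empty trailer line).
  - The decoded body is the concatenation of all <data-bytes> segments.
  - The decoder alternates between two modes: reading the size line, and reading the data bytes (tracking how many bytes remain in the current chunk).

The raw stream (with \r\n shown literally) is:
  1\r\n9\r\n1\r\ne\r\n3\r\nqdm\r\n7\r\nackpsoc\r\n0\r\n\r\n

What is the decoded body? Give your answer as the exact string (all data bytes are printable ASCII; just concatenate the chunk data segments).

Answer: 9eqdmackpsoc

Derivation:
Chunk 1: stream[0..1]='1' size=0x1=1, data at stream[3..4]='9' -> body[0..1], body so far='9'
Chunk 2: stream[6..7]='1' size=0x1=1, data at stream[9..10]='e' -> body[1..2], body so far='9e'
Chunk 3: stream[12..13]='3' size=0x3=3, data at stream[15..18]='qdm' -> body[2..5], body so far='9eqdm'
Chunk 4: stream[20..21]='7' size=0x7=7, data at stream[23..30]='ackpsoc' -> body[5..12], body so far='9eqdmackpsoc'
Chunk 5: stream[32..33]='0' size=0 (terminator). Final body='9eqdmackpsoc' (12 bytes)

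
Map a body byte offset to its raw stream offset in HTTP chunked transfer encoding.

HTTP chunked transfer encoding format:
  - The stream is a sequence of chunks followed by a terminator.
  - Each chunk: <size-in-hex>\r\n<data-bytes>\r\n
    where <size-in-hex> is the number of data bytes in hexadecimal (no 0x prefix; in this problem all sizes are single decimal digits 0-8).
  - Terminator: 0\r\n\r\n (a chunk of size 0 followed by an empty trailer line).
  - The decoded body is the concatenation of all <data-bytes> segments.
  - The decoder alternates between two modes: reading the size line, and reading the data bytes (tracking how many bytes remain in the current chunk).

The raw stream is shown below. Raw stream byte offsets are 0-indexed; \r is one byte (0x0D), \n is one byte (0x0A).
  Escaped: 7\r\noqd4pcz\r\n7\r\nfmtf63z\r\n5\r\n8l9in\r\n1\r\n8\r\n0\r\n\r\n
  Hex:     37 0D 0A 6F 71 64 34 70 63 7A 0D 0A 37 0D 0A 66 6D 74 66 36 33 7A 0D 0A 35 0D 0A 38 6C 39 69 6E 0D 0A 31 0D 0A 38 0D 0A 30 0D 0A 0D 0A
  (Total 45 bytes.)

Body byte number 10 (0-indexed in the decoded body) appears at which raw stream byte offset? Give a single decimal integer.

Chunk 1: stream[0..1]='7' size=0x7=7, data at stream[3..10]='oqd4pcz' -> body[0..7], body so far='oqd4pcz'
Chunk 2: stream[12..13]='7' size=0x7=7, data at stream[15..22]='fmtf63z' -> body[7..14], body so far='oqd4pczfmtf63z'
Chunk 3: stream[24..25]='5' size=0x5=5, data at stream[27..32]='8l9in' -> body[14..19], body so far='oqd4pczfmtf63z8l9in'
Chunk 4: stream[34..35]='1' size=0x1=1, data at stream[37..38]='8' -> body[19..20], body so far='oqd4pczfmtf63z8l9in8'
Chunk 5: stream[40..41]='0' size=0 (terminator). Final body='oqd4pczfmtf63z8l9in8' (20 bytes)
Body byte 10 at stream offset 18

Answer: 18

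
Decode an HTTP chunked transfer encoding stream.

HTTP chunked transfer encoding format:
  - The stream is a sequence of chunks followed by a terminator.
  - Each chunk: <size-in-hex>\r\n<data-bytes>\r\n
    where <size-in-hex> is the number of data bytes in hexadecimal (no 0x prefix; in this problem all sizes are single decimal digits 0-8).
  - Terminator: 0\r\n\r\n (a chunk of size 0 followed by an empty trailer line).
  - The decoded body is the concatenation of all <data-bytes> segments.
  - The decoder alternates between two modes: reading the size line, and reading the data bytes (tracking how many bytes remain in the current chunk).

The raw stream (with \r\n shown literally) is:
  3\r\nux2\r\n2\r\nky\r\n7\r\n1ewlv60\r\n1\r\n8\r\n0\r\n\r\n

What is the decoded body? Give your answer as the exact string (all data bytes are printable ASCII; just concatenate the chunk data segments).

Answer: ux2ky1ewlv608

Derivation:
Chunk 1: stream[0..1]='3' size=0x3=3, data at stream[3..6]='ux2' -> body[0..3], body so far='ux2'
Chunk 2: stream[8..9]='2' size=0x2=2, data at stream[11..13]='ky' -> body[3..5], body so far='ux2ky'
Chunk 3: stream[15..16]='7' size=0x7=7, data at stream[18..25]='1ewlv60' -> body[5..12], body so far='ux2ky1ewlv60'
Chunk 4: stream[27..28]='1' size=0x1=1, data at stream[30..31]='8' -> body[12..13], body so far='ux2ky1ewlv608'
Chunk 5: stream[33..34]='0' size=0 (terminator). Final body='ux2ky1ewlv608' (13 bytes)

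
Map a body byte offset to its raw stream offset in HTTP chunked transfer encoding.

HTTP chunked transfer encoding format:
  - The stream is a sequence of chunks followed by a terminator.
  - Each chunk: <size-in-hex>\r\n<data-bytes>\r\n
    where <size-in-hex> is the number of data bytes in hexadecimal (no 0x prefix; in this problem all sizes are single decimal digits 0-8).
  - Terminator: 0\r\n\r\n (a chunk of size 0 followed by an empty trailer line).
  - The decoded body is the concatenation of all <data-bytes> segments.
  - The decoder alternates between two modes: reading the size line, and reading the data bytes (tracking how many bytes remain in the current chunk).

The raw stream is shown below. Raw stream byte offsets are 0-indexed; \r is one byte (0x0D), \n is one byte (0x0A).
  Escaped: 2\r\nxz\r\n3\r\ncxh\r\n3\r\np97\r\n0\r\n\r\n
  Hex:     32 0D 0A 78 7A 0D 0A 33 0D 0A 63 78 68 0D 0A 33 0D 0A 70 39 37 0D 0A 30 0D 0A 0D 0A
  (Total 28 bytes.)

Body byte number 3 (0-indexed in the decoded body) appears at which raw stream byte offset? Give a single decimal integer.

Answer: 11

Derivation:
Chunk 1: stream[0..1]='2' size=0x2=2, data at stream[3..5]='xz' -> body[0..2], body so far='xz'
Chunk 2: stream[7..8]='3' size=0x3=3, data at stream[10..13]='cxh' -> body[2..5], body so far='xzcxh'
Chunk 3: stream[15..16]='3' size=0x3=3, data at stream[18..21]='p97' -> body[5..8], body so far='xzcxhp97'
Chunk 4: stream[23..24]='0' size=0 (terminator). Final body='xzcxhp97' (8 bytes)
Body byte 3 at stream offset 11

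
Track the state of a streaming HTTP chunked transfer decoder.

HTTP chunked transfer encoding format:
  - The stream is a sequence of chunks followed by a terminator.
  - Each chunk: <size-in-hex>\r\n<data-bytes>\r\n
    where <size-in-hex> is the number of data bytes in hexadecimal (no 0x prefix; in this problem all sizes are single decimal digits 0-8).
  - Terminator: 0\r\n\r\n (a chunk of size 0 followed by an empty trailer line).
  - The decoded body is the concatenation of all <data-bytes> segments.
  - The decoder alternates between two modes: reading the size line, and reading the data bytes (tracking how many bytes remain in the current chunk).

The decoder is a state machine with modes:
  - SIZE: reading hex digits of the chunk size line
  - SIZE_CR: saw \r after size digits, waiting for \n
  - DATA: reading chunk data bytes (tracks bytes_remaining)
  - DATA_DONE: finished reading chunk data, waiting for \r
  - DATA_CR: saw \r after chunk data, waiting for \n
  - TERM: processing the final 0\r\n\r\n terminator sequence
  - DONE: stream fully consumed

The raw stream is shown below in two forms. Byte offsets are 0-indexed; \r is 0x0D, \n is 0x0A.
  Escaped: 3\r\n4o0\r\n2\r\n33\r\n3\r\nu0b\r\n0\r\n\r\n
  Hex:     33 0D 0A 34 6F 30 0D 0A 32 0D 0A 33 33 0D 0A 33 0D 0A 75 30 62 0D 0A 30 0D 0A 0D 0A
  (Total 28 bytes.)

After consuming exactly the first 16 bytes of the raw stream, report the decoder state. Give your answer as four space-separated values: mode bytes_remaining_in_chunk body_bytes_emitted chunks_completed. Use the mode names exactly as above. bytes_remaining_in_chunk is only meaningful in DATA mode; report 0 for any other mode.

Answer: SIZE 0 5 2

Derivation:
Byte 0 = '3': mode=SIZE remaining=0 emitted=0 chunks_done=0
Byte 1 = 0x0D: mode=SIZE_CR remaining=0 emitted=0 chunks_done=0
Byte 2 = 0x0A: mode=DATA remaining=3 emitted=0 chunks_done=0
Byte 3 = '4': mode=DATA remaining=2 emitted=1 chunks_done=0
Byte 4 = 'o': mode=DATA remaining=1 emitted=2 chunks_done=0
Byte 5 = '0': mode=DATA_DONE remaining=0 emitted=3 chunks_done=0
Byte 6 = 0x0D: mode=DATA_CR remaining=0 emitted=3 chunks_done=0
Byte 7 = 0x0A: mode=SIZE remaining=0 emitted=3 chunks_done=1
Byte 8 = '2': mode=SIZE remaining=0 emitted=3 chunks_done=1
Byte 9 = 0x0D: mode=SIZE_CR remaining=0 emitted=3 chunks_done=1
Byte 10 = 0x0A: mode=DATA remaining=2 emitted=3 chunks_done=1
Byte 11 = '3': mode=DATA remaining=1 emitted=4 chunks_done=1
Byte 12 = '3': mode=DATA_DONE remaining=0 emitted=5 chunks_done=1
Byte 13 = 0x0D: mode=DATA_CR remaining=0 emitted=5 chunks_done=1
Byte 14 = 0x0A: mode=SIZE remaining=0 emitted=5 chunks_done=2
Byte 15 = '3': mode=SIZE remaining=0 emitted=5 chunks_done=2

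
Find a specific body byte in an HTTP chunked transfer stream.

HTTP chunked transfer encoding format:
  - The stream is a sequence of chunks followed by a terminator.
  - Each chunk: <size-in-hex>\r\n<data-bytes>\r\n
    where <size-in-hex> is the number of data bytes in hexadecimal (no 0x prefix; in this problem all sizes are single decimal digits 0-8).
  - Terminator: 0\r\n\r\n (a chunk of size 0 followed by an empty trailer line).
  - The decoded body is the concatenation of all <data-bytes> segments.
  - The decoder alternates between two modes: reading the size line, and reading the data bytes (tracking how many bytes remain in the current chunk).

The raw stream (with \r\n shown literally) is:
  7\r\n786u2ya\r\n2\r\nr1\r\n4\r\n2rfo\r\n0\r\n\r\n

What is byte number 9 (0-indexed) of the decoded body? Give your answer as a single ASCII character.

Chunk 1: stream[0..1]='7' size=0x7=7, data at stream[3..10]='786u2ya' -> body[0..7], body so far='786u2ya'
Chunk 2: stream[12..13]='2' size=0x2=2, data at stream[15..17]='r1' -> body[7..9], body so far='786u2yar1'
Chunk 3: stream[19..20]='4' size=0x4=4, data at stream[22..26]='2rfo' -> body[9..13], body so far='786u2yar12rfo'
Chunk 4: stream[28..29]='0' size=0 (terminator). Final body='786u2yar12rfo' (13 bytes)
Body byte 9 = '2'

Answer: 2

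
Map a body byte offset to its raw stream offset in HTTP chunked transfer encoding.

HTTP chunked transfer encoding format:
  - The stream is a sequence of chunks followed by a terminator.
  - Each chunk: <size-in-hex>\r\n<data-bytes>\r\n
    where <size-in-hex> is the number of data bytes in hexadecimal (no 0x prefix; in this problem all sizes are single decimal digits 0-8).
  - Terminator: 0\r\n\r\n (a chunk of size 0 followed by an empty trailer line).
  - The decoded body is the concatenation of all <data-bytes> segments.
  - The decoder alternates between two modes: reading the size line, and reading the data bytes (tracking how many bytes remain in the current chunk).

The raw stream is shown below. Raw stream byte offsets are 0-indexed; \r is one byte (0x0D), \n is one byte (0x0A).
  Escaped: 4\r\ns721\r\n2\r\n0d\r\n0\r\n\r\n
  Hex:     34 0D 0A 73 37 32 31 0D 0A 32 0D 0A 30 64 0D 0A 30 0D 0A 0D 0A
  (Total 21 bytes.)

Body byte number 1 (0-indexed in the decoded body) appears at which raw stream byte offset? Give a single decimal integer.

Chunk 1: stream[0..1]='4' size=0x4=4, data at stream[3..7]='s721' -> body[0..4], body so far='s721'
Chunk 2: stream[9..10]='2' size=0x2=2, data at stream[12..14]='0d' -> body[4..6], body so far='s7210d'
Chunk 3: stream[16..17]='0' size=0 (terminator). Final body='s7210d' (6 bytes)
Body byte 1 at stream offset 4

Answer: 4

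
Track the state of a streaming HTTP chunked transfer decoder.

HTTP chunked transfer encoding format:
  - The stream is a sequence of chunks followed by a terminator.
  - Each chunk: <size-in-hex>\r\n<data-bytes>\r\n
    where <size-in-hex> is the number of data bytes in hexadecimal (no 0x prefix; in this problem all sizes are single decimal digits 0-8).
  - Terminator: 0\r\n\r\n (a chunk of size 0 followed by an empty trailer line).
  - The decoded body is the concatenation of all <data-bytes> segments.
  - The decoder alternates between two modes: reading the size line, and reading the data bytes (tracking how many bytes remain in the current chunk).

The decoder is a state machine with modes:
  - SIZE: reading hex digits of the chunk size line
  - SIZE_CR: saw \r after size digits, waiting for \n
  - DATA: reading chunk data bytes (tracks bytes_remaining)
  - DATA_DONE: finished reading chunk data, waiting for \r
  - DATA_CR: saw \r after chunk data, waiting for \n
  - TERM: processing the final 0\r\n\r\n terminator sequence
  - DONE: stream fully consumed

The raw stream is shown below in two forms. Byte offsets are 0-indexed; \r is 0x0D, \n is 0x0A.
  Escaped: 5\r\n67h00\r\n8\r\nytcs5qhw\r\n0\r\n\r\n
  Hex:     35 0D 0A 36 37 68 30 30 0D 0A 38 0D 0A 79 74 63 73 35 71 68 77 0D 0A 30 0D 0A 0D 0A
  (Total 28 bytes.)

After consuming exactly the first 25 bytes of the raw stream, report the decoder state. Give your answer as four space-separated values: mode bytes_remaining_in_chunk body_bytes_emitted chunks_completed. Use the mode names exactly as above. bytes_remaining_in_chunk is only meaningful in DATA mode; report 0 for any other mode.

Byte 0 = '5': mode=SIZE remaining=0 emitted=0 chunks_done=0
Byte 1 = 0x0D: mode=SIZE_CR remaining=0 emitted=0 chunks_done=0
Byte 2 = 0x0A: mode=DATA remaining=5 emitted=0 chunks_done=0
Byte 3 = '6': mode=DATA remaining=4 emitted=1 chunks_done=0
Byte 4 = '7': mode=DATA remaining=3 emitted=2 chunks_done=0
Byte 5 = 'h': mode=DATA remaining=2 emitted=3 chunks_done=0
Byte 6 = '0': mode=DATA remaining=1 emitted=4 chunks_done=0
Byte 7 = '0': mode=DATA_DONE remaining=0 emitted=5 chunks_done=0
Byte 8 = 0x0D: mode=DATA_CR remaining=0 emitted=5 chunks_done=0
Byte 9 = 0x0A: mode=SIZE remaining=0 emitted=5 chunks_done=1
Byte 10 = '8': mode=SIZE remaining=0 emitted=5 chunks_done=1
Byte 11 = 0x0D: mode=SIZE_CR remaining=0 emitted=5 chunks_done=1
Byte 12 = 0x0A: mode=DATA remaining=8 emitted=5 chunks_done=1
Byte 13 = 'y': mode=DATA remaining=7 emitted=6 chunks_done=1
Byte 14 = 't': mode=DATA remaining=6 emitted=7 chunks_done=1
Byte 15 = 'c': mode=DATA remaining=5 emitted=8 chunks_done=1
Byte 16 = 's': mode=DATA remaining=4 emitted=9 chunks_done=1
Byte 17 = '5': mode=DATA remaining=3 emitted=10 chunks_done=1
Byte 18 = 'q': mode=DATA remaining=2 emitted=11 chunks_done=1
Byte 19 = 'h': mode=DATA remaining=1 emitted=12 chunks_done=1
Byte 20 = 'w': mode=DATA_DONE remaining=0 emitted=13 chunks_done=1
Byte 21 = 0x0D: mode=DATA_CR remaining=0 emitted=13 chunks_done=1
Byte 22 = 0x0A: mode=SIZE remaining=0 emitted=13 chunks_done=2
Byte 23 = '0': mode=SIZE remaining=0 emitted=13 chunks_done=2
Byte 24 = 0x0D: mode=SIZE_CR remaining=0 emitted=13 chunks_done=2

Answer: SIZE_CR 0 13 2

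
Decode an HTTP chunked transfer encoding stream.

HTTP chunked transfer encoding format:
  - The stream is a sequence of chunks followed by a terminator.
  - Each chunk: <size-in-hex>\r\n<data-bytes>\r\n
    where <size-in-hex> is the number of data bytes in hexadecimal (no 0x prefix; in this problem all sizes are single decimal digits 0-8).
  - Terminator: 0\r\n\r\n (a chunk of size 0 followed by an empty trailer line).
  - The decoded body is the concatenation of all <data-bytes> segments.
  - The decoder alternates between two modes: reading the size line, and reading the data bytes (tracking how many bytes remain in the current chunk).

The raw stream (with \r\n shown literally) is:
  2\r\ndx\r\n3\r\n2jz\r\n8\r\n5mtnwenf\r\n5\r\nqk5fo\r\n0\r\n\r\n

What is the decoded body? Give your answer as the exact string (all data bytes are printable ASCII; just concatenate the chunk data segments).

Chunk 1: stream[0..1]='2' size=0x2=2, data at stream[3..5]='dx' -> body[0..2], body so far='dx'
Chunk 2: stream[7..8]='3' size=0x3=3, data at stream[10..13]='2jz' -> body[2..5], body so far='dx2jz'
Chunk 3: stream[15..16]='8' size=0x8=8, data at stream[18..26]='5mtnwenf' -> body[5..13], body so far='dx2jz5mtnwenf'
Chunk 4: stream[28..29]='5' size=0x5=5, data at stream[31..36]='qk5fo' -> body[13..18], body so far='dx2jz5mtnwenfqk5fo'
Chunk 5: stream[38..39]='0' size=0 (terminator). Final body='dx2jz5mtnwenfqk5fo' (18 bytes)

Answer: dx2jz5mtnwenfqk5fo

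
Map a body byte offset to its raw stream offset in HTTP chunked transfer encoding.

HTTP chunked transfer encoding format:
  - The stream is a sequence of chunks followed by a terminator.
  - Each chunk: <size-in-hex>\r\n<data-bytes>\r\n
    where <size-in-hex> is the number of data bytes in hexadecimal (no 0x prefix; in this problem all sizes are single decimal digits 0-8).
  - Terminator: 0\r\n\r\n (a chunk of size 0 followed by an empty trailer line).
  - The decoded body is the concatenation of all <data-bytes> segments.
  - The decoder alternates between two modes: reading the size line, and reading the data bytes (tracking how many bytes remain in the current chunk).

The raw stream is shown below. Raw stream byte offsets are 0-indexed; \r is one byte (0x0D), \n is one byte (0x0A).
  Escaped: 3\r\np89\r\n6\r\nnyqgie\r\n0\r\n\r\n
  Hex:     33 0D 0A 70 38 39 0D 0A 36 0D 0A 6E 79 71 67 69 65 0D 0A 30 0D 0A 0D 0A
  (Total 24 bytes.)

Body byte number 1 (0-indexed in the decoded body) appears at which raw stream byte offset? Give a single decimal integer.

Answer: 4

Derivation:
Chunk 1: stream[0..1]='3' size=0x3=3, data at stream[3..6]='p89' -> body[0..3], body so far='p89'
Chunk 2: stream[8..9]='6' size=0x6=6, data at stream[11..17]='nyqgie' -> body[3..9], body so far='p89nyqgie'
Chunk 3: stream[19..20]='0' size=0 (terminator). Final body='p89nyqgie' (9 bytes)
Body byte 1 at stream offset 4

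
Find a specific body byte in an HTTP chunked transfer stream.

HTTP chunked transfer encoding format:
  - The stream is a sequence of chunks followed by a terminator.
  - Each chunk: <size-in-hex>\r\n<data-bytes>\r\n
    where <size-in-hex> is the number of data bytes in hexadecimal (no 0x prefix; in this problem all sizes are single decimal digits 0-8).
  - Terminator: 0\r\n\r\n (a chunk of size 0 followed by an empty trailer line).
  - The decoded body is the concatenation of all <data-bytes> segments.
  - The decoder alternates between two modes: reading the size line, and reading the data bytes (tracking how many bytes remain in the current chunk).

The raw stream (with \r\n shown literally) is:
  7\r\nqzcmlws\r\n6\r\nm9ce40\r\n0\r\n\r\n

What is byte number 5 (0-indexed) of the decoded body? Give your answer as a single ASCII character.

Chunk 1: stream[0..1]='7' size=0x7=7, data at stream[3..10]='qzcmlws' -> body[0..7], body so far='qzcmlws'
Chunk 2: stream[12..13]='6' size=0x6=6, data at stream[15..21]='m9ce40' -> body[7..13], body so far='qzcmlwsm9ce40'
Chunk 3: stream[23..24]='0' size=0 (terminator). Final body='qzcmlwsm9ce40' (13 bytes)
Body byte 5 = 'w'

Answer: w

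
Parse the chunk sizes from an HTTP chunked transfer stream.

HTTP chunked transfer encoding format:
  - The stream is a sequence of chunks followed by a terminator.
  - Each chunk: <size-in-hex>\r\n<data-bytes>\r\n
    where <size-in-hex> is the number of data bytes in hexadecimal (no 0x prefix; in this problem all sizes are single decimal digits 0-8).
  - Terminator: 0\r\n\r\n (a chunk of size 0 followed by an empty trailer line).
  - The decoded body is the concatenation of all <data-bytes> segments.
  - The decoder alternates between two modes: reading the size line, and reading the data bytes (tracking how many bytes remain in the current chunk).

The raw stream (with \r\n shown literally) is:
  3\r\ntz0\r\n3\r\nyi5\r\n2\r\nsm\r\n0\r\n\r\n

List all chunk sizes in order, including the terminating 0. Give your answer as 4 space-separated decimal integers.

Chunk 1: stream[0..1]='3' size=0x3=3, data at stream[3..6]='tz0' -> body[0..3], body so far='tz0'
Chunk 2: stream[8..9]='3' size=0x3=3, data at stream[11..14]='yi5' -> body[3..6], body so far='tz0yi5'
Chunk 3: stream[16..17]='2' size=0x2=2, data at stream[19..21]='sm' -> body[6..8], body so far='tz0yi5sm'
Chunk 4: stream[23..24]='0' size=0 (terminator). Final body='tz0yi5sm' (8 bytes)

Answer: 3 3 2 0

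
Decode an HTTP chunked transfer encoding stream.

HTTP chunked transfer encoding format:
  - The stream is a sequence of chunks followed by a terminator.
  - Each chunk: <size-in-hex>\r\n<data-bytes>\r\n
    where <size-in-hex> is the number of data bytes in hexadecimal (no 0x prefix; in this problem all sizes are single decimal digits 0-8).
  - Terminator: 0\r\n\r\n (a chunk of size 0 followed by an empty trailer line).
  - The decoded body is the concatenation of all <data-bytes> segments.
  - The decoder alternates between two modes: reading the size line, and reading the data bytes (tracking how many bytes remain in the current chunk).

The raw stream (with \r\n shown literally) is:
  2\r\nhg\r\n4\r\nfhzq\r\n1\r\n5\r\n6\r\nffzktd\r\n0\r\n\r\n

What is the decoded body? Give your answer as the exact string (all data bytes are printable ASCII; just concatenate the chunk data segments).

Answer: hgfhzq5ffzktd

Derivation:
Chunk 1: stream[0..1]='2' size=0x2=2, data at stream[3..5]='hg' -> body[0..2], body so far='hg'
Chunk 2: stream[7..8]='4' size=0x4=4, data at stream[10..14]='fhzq' -> body[2..6], body so far='hgfhzq'
Chunk 3: stream[16..17]='1' size=0x1=1, data at stream[19..20]='5' -> body[6..7], body so far='hgfhzq5'
Chunk 4: stream[22..23]='6' size=0x6=6, data at stream[25..31]='ffzktd' -> body[7..13], body so far='hgfhzq5ffzktd'
Chunk 5: stream[33..34]='0' size=0 (terminator). Final body='hgfhzq5ffzktd' (13 bytes)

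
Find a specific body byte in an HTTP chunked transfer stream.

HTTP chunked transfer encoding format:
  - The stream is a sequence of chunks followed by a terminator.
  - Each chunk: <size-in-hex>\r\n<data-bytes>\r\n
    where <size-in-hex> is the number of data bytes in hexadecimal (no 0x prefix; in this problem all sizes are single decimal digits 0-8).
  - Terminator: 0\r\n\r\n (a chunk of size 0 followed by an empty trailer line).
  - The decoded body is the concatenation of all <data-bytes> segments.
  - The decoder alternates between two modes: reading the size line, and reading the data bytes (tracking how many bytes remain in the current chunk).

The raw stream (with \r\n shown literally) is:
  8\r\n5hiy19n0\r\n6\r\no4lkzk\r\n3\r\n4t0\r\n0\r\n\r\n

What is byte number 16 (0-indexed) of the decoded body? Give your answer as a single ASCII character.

Answer: 0

Derivation:
Chunk 1: stream[0..1]='8' size=0x8=8, data at stream[3..11]='5hiy19n0' -> body[0..8], body so far='5hiy19n0'
Chunk 2: stream[13..14]='6' size=0x6=6, data at stream[16..22]='o4lkzk' -> body[8..14], body so far='5hiy19n0o4lkzk'
Chunk 3: stream[24..25]='3' size=0x3=3, data at stream[27..30]='4t0' -> body[14..17], body so far='5hiy19n0o4lkzk4t0'
Chunk 4: stream[32..33]='0' size=0 (terminator). Final body='5hiy19n0o4lkzk4t0' (17 bytes)
Body byte 16 = '0'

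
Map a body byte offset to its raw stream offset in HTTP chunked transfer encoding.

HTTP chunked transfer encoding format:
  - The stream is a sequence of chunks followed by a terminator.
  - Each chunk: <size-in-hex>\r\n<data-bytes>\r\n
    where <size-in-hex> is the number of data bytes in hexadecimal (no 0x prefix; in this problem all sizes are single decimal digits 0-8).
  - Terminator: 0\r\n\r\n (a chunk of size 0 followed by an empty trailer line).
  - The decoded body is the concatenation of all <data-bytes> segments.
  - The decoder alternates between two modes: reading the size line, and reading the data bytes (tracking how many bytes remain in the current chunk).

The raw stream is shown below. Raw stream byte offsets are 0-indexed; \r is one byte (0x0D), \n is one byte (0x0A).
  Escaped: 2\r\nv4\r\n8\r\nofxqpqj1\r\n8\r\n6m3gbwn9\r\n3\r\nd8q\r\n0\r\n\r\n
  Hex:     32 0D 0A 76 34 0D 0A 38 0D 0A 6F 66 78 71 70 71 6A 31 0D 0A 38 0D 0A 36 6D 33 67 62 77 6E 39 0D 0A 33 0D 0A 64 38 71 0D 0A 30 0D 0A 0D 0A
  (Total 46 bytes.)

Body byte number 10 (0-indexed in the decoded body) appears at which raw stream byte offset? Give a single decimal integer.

Chunk 1: stream[0..1]='2' size=0x2=2, data at stream[3..5]='v4' -> body[0..2], body so far='v4'
Chunk 2: stream[7..8]='8' size=0x8=8, data at stream[10..18]='ofxqpqj1' -> body[2..10], body so far='v4ofxqpqj1'
Chunk 3: stream[20..21]='8' size=0x8=8, data at stream[23..31]='6m3gbwn9' -> body[10..18], body so far='v4ofxqpqj16m3gbwn9'
Chunk 4: stream[33..34]='3' size=0x3=3, data at stream[36..39]='d8q' -> body[18..21], body so far='v4ofxqpqj16m3gbwn9d8q'
Chunk 5: stream[41..42]='0' size=0 (terminator). Final body='v4ofxqpqj16m3gbwn9d8q' (21 bytes)
Body byte 10 at stream offset 23

Answer: 23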